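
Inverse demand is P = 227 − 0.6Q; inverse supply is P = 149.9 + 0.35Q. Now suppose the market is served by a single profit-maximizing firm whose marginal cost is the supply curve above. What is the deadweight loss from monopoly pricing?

Competitive equilibrium: 227 − 0.6Q = 149.9 + 0.35Q → Q* = 81.1579, P* = 178.3053.
Marginal revenue: MR = 227 − 1.2Q. Set MR = MC: 227 − 1.2Q = 149.9 + 0.35Q → Q_m = 49.7419.
Price P_m = 227 − 0.6·49.7419 = 197.1549; MC(Q_m) = 149.9 + 0.35·49.7419 = 167.3097.
Competitive Q* = 81.1579, so ΔQ = 31.416; wedge = 197.1549 − 167.3097 = 29.8452.
DWL = ½ × 31.416 × 29.8452 = 468.81.

468.81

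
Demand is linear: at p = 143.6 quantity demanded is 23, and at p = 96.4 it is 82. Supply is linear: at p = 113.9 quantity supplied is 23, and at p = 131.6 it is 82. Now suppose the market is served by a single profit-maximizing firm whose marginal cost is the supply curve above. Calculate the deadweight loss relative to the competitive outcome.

243.77

Demand slope = (96.4 − 143.6)/(82 − 23) = −0.8, so p = 162 − 0.8q.
Supply slope = (131.6 − 113.9)/(82 − 23) = 0.3, so p = 107 + 0.3q.
Competitive equilibrium: 162 − 0.8q = 107 + 0.3q → q* = 50, p* = 122.
Marginal revenue: MR = 162 − 1.6q. Set MR = MC: 162 − 1.6q = 107 + 0.3q → q_m = 28.9474.
Price p_m = 162 − 0.8·28.9474 = 138.8421; MC(q_m) = 107 + 0.3·28.9474 = 115.6842.
Competitive q* = 50, so Δq = 21.0526; wedge = 138.8421 − 115.6842 = 23.1579.
Deadweight loss = ½ × 21.0526 × 23.1579 = 243.77.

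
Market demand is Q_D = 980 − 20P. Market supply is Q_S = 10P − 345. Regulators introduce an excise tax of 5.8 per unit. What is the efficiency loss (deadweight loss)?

112.13

In inverse form: demand P = 49 − 0.05Q, supply P = 34.5 + 0.1Q.
Competitive equilibrium: 49 − 0.05Q = 34.5 + 0.1Q → Q* = 96.6667, P* = 44.1667.
With the tax, the buyer price exceeds the seller price by 5.8: (49 − 0.05Q) − (34.5 + 0.1Q) = 5.8 → Q' = 58.
ΔQ = 96.6667 − 58 = 38.6667; the wedge equals the tax, 5.8.
DWL = ½ × 38.6667 × 5.8 = 112.13.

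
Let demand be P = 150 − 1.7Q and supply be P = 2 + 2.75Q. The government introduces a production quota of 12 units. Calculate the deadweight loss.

Competitive equilibrium: 150 − 1.7Q = 2 + 2.75Q → Q* = 33.2584, P* = 93.4607.
At Q = 12: demand price = 150 − 1.7·12 = 129.6; supply price = 2 + 2.75·12 = 35.
ΔQ = 33.2584 − 12 = 21.2584; wedge = 129.6 − 35 = 94.6.
Welfare loss = ½ × 21.2584 × 94.6 = 1005.52.

1005.52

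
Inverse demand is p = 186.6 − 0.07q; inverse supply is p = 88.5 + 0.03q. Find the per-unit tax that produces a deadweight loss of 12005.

Competitive equilibrium: 186.6 − 0.07q = 88.5 + 0.03q → q* = 981, p* = 117.93.
A tax t gives Δq = t/0.1 and wedge t, so DWL = t²/0.2.
t²/0.2 = 12005 → t² = 2401 → t = 49.

49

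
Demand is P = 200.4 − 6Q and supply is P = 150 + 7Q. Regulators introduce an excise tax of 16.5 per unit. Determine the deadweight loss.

10.47

Competitive equilibrium: 200.4 − 6Q = 150 + 7Q → Q* = 3.8769, P* = 177.1385.
With the tax, the buyer price exceeds the seller price by 16.5: (200.4 − 6Q) − (150 + 7Q) = 16.5 → Q' = 2.6077.
ΔQ = 3.8769 − 2.6077 = 1.2692; the wedge equals the tax, 16.5.
DWL = ½ × 1.2692 × 16.5 = 10.47.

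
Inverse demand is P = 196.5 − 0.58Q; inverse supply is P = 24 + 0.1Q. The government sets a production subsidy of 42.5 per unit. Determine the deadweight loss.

1328.125

Competitive equilibrium: 196.5 − 0.58Q = 24 + 0.1Q → Q* = 253.6765, P* = 49.3676.
The subsidy lowers effective supply by 42.5: P = 0.1Q − 18.5.
New quantity: 196.5 − 0.58Q = 0.1Q − 18.5 → Q' = 316.1765.
Overproduction ΔQ = 316.1765 − 253.6765 = 62.5; wedge = subsidy = 42.5.
DWL = ½ × 62.5 × 42.5 = 1328.125.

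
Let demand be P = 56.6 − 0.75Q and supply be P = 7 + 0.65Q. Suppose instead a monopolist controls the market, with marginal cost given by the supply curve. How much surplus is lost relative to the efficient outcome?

Competitive equilibrium: 56.6 − 0.75Q = 7 + 0.65Q → Q* = 35.4286, P* = 30.0286.
Marginal revenue: MR = 56.6 − 1.5Q. Set MR = MC: 56.6 − 1.5Q = 7 + 0.65Q → Q_m = 23.0698.
Price P_m = 56.6 − 0.75·23.0698 = 39.2977; MC(Q_m) = 7 + 0.65·23.0698 = 21.9954.
Competitive Q* = 35.4286, so ΔQ = 12.3588; wedge = 39.2977 − 21.9954 = 17.3023.
DWL = ½ × 12.3588 × 17.3023 = 106.92.

106.92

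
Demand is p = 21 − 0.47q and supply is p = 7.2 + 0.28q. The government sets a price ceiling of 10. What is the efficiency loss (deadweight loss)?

26.46

Competitive equilibrium: 21 − 0.47q = 7.2 + 0.28q → q* = 18.4, p* = 12.352.
At the ceiling p = 10, quantity supplied = (10 − 7.2)/0.28 = 10.
Willingness to pay at q' = 10: 21 − 0.47·10 = 16.3.
Δq = 18.4 − 10 = 8.4; wedge = 16.3 − 10 = 6.3.
Welfare loss = ½ × 8.4 × 6.3 = 26.46.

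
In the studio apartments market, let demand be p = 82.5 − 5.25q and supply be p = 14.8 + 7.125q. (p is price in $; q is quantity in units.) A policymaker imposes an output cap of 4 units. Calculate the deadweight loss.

Competitive equilibrium: 82.5 − 5.25q = 14.8 + 7.125q → q* = 5.4707, p* = 53.7788.
At q = 4: demand price = 82.5 − 5.25·4 = 61.5; supply price = 14.8 + 7.125·4 = 43.3.
Δq = 5.4707 − 4 = 1.4707; wedge = 61.5 − 43.3 = 18.2.
DWL = ½ × 1.4707 × 18.2 = $13.38.

$13.38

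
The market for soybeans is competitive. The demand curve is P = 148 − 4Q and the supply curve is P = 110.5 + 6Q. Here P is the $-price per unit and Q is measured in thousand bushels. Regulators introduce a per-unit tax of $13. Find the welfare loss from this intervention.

$8.45 thousand

Competitive equilibrium: 148 − 4Q = 110.5 + 6Q → Q* = 3.75, P* = 133.
With the tax, the buyer price exceeds the seller price by 13: (148 − 4Q) − (110.5 + 6Q) = 13 → Q' = 2.45.
ΔQ = 3.75 − 2.45 = 1.3; the wedge equals the tax, 13.
DWL = ½ × 1.3 × 13 = $8.45 thousand.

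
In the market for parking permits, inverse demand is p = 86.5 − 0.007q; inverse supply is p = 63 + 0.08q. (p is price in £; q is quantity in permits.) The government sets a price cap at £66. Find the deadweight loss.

£2353.77

Competitive equilibrium: 86.5 − 0.007q = 63 + 0.08q → q* = 270.1149, p* = 84.6092.
At the ceiling p = 66, quantity supplied = (66 − 63)/0.08 = 37.5.
Willingness to pay at q' = 37.5: 86.5 − 0.007·37.5 = 86.2375.
Δq = 270.1149 − 37.5 = 232.6149; wedge = 86.2375 − 66 = 20.2375.
The triangle = ½ × 232.6149 × 20.2375 = £2353.77.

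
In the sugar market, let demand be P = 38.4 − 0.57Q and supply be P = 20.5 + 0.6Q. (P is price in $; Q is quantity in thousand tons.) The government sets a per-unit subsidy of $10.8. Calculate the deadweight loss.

Competitive equilibrium: 38.4 − 0.57Q = 20.5 + 0.6Q → Q* = 15.2991, P* = 29.6795.
The subsidy lowers effective supply by 10.8: P = 9.7 + 0.6Q.
New quantity: 38.4 − 0.57Q = 9.7 + 0.6Q → Q' = 24.5299.
Overproduction ΔQ = 24.5299 − 15.2991 = 9.2308; wedge = subsidy = 10.8.
DWL = ½ × 9.2308 × 10.8 = $49.85 thousand.

$49.85 thousand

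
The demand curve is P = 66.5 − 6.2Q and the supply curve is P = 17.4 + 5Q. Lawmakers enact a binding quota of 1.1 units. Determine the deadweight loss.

Competitive equilibrium: 66.5 − 6.2Q = 17.4 + 5Q → Q* = 4.3839, P* = 39.3196.
At Q = 1.1: demand price = 66.5 − 6.2·1.1 = 59.68; supply price = 17.4 + 5·1.1 = 22.9.
ΔQ = 4.3839 − 1.1 = 3.2839; wedge = 59.68 − 22.9 = 36.78.
Welfare loss = ½ × 3.2839 × 36.78 = 60.39.

60.39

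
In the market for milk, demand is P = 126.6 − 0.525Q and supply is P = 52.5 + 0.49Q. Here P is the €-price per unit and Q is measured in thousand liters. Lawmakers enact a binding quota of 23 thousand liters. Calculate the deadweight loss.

Competitive equilibrium: 126.6 − 0.525Q = 52.5 + 0.49Q → Q* = 73.0049, P* = 88.2724.
At Q = 23: demand price = 126.6 − 0.525·23 = 114.525; supply price = 52.5 + 0.49·23 = 63.77.
ΔQ = 73.0049 − 23 = 50.0049; wedge = 114.525 − 63.77 = 50.755.
Welfare loss = ½ × 50.0049 × 50.755 = €1269 thousand.

€1269 thousand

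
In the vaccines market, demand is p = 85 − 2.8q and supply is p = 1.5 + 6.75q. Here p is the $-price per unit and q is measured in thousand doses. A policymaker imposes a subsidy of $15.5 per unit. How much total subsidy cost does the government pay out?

$160.68 thousand

Competitive equilibrium: 85 − 2.8q = 1.5 + 6.75q → q* = 8.7435, p* = 60.5183.
The subsidy lowers effective supply by 15.5: p = 6.75q − 14.
New quantity: 85 − 2.8q = 6.75q − 14 → q' = 10.3665.
Total subsidy cost = 15.5 × 10.3665 = $160.68 thousand.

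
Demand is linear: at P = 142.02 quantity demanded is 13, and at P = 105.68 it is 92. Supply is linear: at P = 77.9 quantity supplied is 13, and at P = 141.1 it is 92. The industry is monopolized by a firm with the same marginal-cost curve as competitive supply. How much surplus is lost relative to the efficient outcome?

183.93

Demand slope = (105.68 − 142.02)/(92 − 13) = −0.46, so P = 148 − 0.46Q.
Supply slope = (141.1 − 77.9)/(92 − 13) = 0.8, so P = 67.5 + 0.8Q.
Competitive equilibrium: 148 − 0.46Q = 67.5 + 0.8Q → Q* = 63.8889, P* = 118.6111.
Marginal revenue: MR = 148 − 0.92Q. Set MR = MC: 148 − 0.92Q = 67.5 + 0.8Q → Q_m = 46.8023.
Price P_m = 148 − 0.46·46.8023 = 126.4709; MC(Q_m) = 67.5 + 0.8·46.8023 = 104.9418.
Competitive Q* = 63.8889, so ΔQ = 17.0866; wedge = 126.4709 − 104.9418 = 21.5291.
The triangle = ½ × 17.0866 × 21.5291 = 183.93.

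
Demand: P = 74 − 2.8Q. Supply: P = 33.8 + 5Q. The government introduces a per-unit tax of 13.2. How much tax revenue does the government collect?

Competitive equilibrium: 74 − 2.8Q = 33.8 + 5Q → Q* = 5.1538, P* = 59.5692.
With the tax, the buyer price exceeds the seller price by 13.2: (74 − 2.8Q) − (33.8 + 5Q) = 13.2 → Q' = 3.4615.
Tax revenue = 13.2 × 3.4615 = 45.69.

45.69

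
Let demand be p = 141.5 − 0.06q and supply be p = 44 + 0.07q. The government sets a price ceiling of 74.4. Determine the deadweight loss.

6478.91

Competitive equilibrium: 141.5 − 0.06q = 44 + 0.07q → q* = 750, p* = 96.5.
At the ceiling p = 74.4, quantity supplied = (74.4 − 44)/0.07 = 434.28571.
Willingness to pay at q' = 434.28571: 141.5 − 0.06·434.28571 = 115.44286.
Δq = 750 − 434.28571 = 315.71429; wedge = 115.44286 − 74.4 = 41.04286.
Welfare loss = ½ × 315.71429 × 41.04286 = 6478.91.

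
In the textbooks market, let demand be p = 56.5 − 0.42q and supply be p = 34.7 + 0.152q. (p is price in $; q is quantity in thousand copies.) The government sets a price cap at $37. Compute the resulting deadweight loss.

Competitive equilibrium: 56.5 − 0.42q = 34.7 + 0.152q → q* = 38.11189, p* = 40.49301.
At the ceiling p = 37, quantity supplied = (37 − 34.7)/0.152 = 15.13158.
Willingness to pay at q' = 15.13158: 56.5 − 0.42·15.13158 = 50.14474.
Δq = 38.11189 − 15.13158 = 22.98031; wedge = 50.14474 − 37 = 13.14474.
Deadweight loss = ½ × 22.98031 × 13.14474 = $151.04 thousand.

$151.04 thousand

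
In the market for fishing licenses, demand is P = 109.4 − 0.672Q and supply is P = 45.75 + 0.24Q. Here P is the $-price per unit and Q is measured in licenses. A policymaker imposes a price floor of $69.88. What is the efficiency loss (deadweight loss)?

Competitive equilibrium: 109.4 − 0.672Q = 45.75 + 0.24Q → Q* = 69.7917, P* = 62.5.
At the floor P = 69.88, quantity demanded = (109.4 − 69.88)/0.672 = 58.8095.
Sellers' marginal cost at Q' = 58.8095: 45.75 + 0.24·58.8095 = 59.8643.
ΔQ = 69.7917 − 58.8095 = 10.9822; wedge = 69.88 − 59.8643 = 10.0157.
DWL = ½ × 10.9822 × 10.0157 = $55.

$55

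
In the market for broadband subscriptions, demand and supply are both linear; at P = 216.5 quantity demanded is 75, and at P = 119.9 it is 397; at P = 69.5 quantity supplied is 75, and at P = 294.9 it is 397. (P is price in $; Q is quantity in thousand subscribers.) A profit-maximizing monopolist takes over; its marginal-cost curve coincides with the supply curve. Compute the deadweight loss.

$1312.30 thousand

Demand slope = (119.9 − 216.5)/(397 − 75) = −0.3, so P = 239 − 0.3Q.
Supply slope = (294.9 − 69.5)/(397 − 75) = 0.7, so P = 17 + 0.7Q.
Competitive equilibrium: 239 − 0.3Q = 17 + 0.7Q → Q* = 222, P* = 172.4.
Marginal revenue: MR = 239 − 0.6Q. Set MR = MC: 239 − 0.6Q = 17 + 0.7Q → Q_m = 170.7692.
Price P_m = 239 − 0.3·170.7692 = 187.7692; MC(Q_m) = 17 + 0.7·170.7692 = 136.5384.
Competitive Q* = 222, so ΔQ = 51.2308; wedge = 187.7692 − 136.5384 = 51.2308.
The triangle = ½ × 51.2308 × 51.2308 = $1312.30 thousand.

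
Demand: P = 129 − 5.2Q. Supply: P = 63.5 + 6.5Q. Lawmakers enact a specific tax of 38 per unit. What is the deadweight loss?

Competitive equilibrium: 129 − 5.2Q = 63.5 + 6.5Q → Q* = 5.5983, P* = 99.8889.
With the tax, the buyer price exceeds the seller price by 38: (129 − 5.2Q) − (63.5 + 6.5Q) = 38 → Q' = 2.3504.
ΔQ = 5.5983 − 2.3504 = 3.2479; the wedge equals the tax, 38.
Welfare loss = ½ × 3.2479 × 38 = 61.71.

61.71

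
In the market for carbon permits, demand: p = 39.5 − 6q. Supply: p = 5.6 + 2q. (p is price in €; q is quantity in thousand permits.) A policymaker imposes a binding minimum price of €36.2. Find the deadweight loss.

€54.39 thousand

Competitive equilibrium: 39.5 − 6q = 5.6 + 2q → q* = 4.2375, p* = 14.075.
At the floor p = 36.2, quantity demanded = (39.5 − 36.2)/6 = 0.55.
Sellers' marginal cost at q' = 0.55: 5.6 + 2·0.55 = 6.7.
Δq = 4.2375 − 0.55 = 3.6875; wedge = 36.2 − 6.7 = 29.5.
DWL = ½ × 3.6875 × 29.5 = €54.39 thousand.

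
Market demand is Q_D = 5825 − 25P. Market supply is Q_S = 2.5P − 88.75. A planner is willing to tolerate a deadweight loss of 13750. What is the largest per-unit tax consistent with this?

In inverse form: demand P = 233 − 0.04Q, supply P = 35.5 + 0.4Q.
Competitive equilibrium: 233 − 0.04Q = 35.5 + 0.4Q → Q* = 448.8636, P* = 215.0455.
A tax t gives ΔQ = t/0.44 and wedge t, so DWL = t²/0.88.
t²/0.88 = 13750 → t² = 12100 → t = 110.

110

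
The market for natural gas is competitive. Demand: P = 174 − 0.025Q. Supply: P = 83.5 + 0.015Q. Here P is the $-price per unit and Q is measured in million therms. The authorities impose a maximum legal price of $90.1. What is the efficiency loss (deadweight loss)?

$66430.125 million

Competitive equilibrium: 174 − 0.025Q = 83.5 + 0.015Q → Q* = 2262.5, P* = 117.4375.
At the ceiling P = 90.1, quantity supplied = (90.1 − 83.5)/0.015 = 440.
Willingness to pay at Q' = 440: 174 − 0.025·440 = 163.
ΔQ = 2262.5 − 440 = 1822.5; wedge = 163 − 90.1 = 72.9.
DWL = ½ × 1822.5 × 72.9 = $66430.125 million.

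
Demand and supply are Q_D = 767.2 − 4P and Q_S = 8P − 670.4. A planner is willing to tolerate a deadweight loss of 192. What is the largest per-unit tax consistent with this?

In inverse form: demand P = 191.8 − 0.25Q, supply P = 83.8 + 0.125Q.
Competitive equilibrium: 191.8 − 0.25Q = 83.8 + 0.125Q → Q* = 288, P* = 119.8.
A tax t gives ΔQ = t/0.375 and wedge t, so DWL = t²/0.75.
t²/0.75 = 192 → t² = 144 → t = 12.

12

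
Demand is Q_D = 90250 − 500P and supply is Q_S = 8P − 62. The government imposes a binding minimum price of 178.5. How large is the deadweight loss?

In inverse form: demand P = 180.5 − 0.002Q, supply P = 7.75 + 0.125Q.
Competitive equilibrium: 180.5 − 0.002Q = 7.75 + 0.125Q → Q* = 1360.2362, P* = 177.7795.
At the floor P = 178.5, quantity demanded = (180.5 − 178.5)/0.002 = 1000.
Sellers' marginal cost at Q' = 1000: 7.75 + 0.125·1000 = 132.75.
ΔQ = 1360.2362 − 1000 = 360.2362; wedge = 178.5 − 132.75 = 45.75.
Deadweight loss = ½ × 360.2362 × 45.75 = 8240.40.

8240.40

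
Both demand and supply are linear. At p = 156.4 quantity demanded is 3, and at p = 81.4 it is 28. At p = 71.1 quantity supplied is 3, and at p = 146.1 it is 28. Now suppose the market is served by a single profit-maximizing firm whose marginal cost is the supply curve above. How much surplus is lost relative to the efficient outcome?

Demand slope = (81.4 − 156.4)/(28 − 3) = −3, so p = 165.4 − 3q.
Supply slope = (146.1 − 71.1)/(28 − 3) = 3, so p = 62.1 + 3q.
Competitive equilibrium: 165.4 − 3q = 62.1 + 3q → q* = 17.2167, p* = 113.75.
Marginal revenue: MR = 165.4 − 6q. Set MR = MC: 165.4 − 6q = 62.1 + 3q → q_m = 11.4778.
Price p_m = 165.4 − 3·11.4778 = 130.9666; MC(q_m) = 62.1 + 3·11.4778 = 96.5334.
Competitive q* = 17.2167, so Δq = 5.7389; wedge = 130.9666 − 96.5334 = 34.4332.
Deadweight loss = ½ × 5.7389 × 34.4332 = 98.80.

98.80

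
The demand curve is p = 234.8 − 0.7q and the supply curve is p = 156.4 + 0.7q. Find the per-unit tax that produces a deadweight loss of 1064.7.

54.6

Competitive equilibrium: 234.8 − 0.7q = 156.4 + 0.7q → q* = 56, p* = 195.6.
A tax t gives Δq = t/1.4 and wedge t, so DWL = t²/2.8.
t²/2.8 = 1064.7 → t² = 2981.16 → t = 54.6.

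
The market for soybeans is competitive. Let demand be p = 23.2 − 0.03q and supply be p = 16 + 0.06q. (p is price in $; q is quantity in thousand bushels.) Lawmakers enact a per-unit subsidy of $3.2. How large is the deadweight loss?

Competitive equilibrium: 23.2 − 0.03q = 16 + 0.06q → q* = 80, p* = 20.8.
The subsidy lowers effective supply by 3.2: p = 12.8 + 0.06q.
New quantity: 23.2 − 0.03q = 12.8 + 0.06q → q' = 115.5556.
Overproduction Δq = 115.5556 − 80 = 35.5556; wedge = subsidy = 3.2.
DWL = ½ × 35.5556 × 3.2 = $56.89 thousand.

$56.89 thousand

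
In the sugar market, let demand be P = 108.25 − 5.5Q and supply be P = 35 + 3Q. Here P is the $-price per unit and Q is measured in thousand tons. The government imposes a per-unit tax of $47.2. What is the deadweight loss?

Competitive equilibrium: 108.25 − 5.5Q = 35 + 3Q → Q* = 8.6176, P* = 60.8529.
With the tax, the buyer price exceeds the seller price by 47.2: (108.25 − 5.5Q) − (35 + 3Q) = 47.2 → Q' = 3.0647.
ΔQ = 8.6176 − 3.0647 = 5.5529; the wedge equals the tax, 47.2.
The triangle = ½ × 5.5529 × 47.2 = $131.05 thousand.

$131.05 thousand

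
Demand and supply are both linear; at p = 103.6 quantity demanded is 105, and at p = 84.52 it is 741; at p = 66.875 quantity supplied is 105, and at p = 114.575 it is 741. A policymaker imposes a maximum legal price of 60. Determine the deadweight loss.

10230.11

Demand slope = (84.52 − 103.6)/(741 − 105) = −0.03, so p = 106.75 − 0.03q.
Supply slope = (114.575 − 66.875)/(741 − 105) = 0.075, so p = 59 + 0.075q.
Competitive equilibrium: 106.75 − 0.03q = 59 + 0.075q → q* = 454.7619, p* = 93.1071.
At the ceiling p = 60, quantity supplied = (60 − 59)/0.075 = 13.3333.
Willingness to pay at q' = 13.3333: 106.75 − 0.03·13.3333 = 106.35.
Δq = 454.7619 − 13.3333 = 441.4286; wedge = 106.35 − 60 = 46.35.
DWL = ½ × 441.4286 × 46.35 = 10230.11.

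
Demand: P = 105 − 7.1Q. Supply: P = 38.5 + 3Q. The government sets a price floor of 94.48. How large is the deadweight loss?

131.48

Competitive equilibrium: 105 − 7.1Q = 38.5 + 3Q → Q* = 6.5842, P* = 58.2525.
At the floor P = 94.48, quantity demanded = (105 − 94.48)/7.1 = 1.4817.
Sellers' marginal cost at Q' = 1.4817: 38.5 + 3·1.4817 = 42.9451.
ΔQ = 6.5842 − 1.4817 = 5.1025; wedge = 94.48 − 42.9451 = 51.5349.
DWL = ½ × 5.1025 × 51.5349 = 131.48.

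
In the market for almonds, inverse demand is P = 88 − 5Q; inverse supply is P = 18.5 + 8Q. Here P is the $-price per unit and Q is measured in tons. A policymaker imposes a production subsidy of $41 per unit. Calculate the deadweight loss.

Competitive equilibrium: 88 − 5Q = 18.5 + 8Q → Q* = 5.3462, P* = 61.2692.
The subsidy lowers effective supply by 41: P = 8Q − 22.5.
New quantity: 88 − 5Q = 8Q − 22.5 → Q' = 8.5.
Overproduction ΔQ = 8.5 − 5.3462 = 3.1538; wedge = subsidy = 41.
The triangle = ½ × 3.1538 × 41 = $64.65.

$64.65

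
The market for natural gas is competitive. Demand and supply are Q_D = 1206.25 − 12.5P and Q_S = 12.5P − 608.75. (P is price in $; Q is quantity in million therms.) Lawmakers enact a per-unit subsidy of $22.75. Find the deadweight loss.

In inverse form: demand P = 96.5 − 0.08Q, supply P = 48.7 + 0.08Q.
Competitive equilibrium: 96.5 − 0.08Q = 48.7 + 0.08Q → Q* = 298.75, P* = 72.6.
The subsidy lowers effective supply by 22.75: P = 25.95 + 0.08Q.
New quantity: 96.5 − 0.08Q = 25.95 + 0.08Q → Q' = 440.9375.
Overproduction ΔQ = 440.9375 − 298.75 = 142.1875; wedge = subsidy = 22.75.
DWL = ½ × 142.1875 × 22.75 = $1617.38 million.

$1617.38 million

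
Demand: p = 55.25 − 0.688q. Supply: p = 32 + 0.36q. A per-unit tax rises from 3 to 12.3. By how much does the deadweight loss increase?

Competitive equilibrium: 55.25 − 0.688q = 32 + 0.36q → q* = 22.1851, p* = 39.9866.
For a per-unit tax t: Δq = t/1.048, so DWL = ½·t·(t/1.048) = t²/2.096.
At t = 3: DWL = 4.294. At t = 12.3: DWL = 72.18.
Increase = 72.18 − 4.294 = 67.89.

67.89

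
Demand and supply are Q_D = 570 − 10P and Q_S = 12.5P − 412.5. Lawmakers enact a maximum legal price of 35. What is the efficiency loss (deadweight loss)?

In inverse form: demand P = 57 − 0.1Q, supply P = 33 + 0.08Q.
Competitive equilibrium: 57 − 0.1Q = 33 + 0.08Q → Q* = 133.3333, P* = 43.6667.
At the ceiling P = 35, quantity supplied = (35 − 33)/0.08 = 25.
Willingness to pay at Q' = 25: 57 − 0.1·25 = 54.5.
ΔQ = 133.3333 − 25 = 108.3333; wedge = 54.5 − 35 = 19.5.
Deadweight loss = ½ × 108.3333 × 19.5 = 1056.25.

1056.25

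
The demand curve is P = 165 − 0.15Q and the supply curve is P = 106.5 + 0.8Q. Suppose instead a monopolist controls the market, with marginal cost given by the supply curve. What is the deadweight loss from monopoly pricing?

Competitive equilibrium: 165 − 0.15Q = 106.5 + 0.8Q → Q* = 61.5789, P* = 155.7632.
Marginal revenue: MR = 165 − 0.3Q. Set MR = MC: 165 − 0.3Q = 106.5 + 0.8Q → Q_m = 53.1818.
Price P_m = 165 − 0.15·53.1818 = 157.0227; MC(Q_m) = 106.5 + 0.8·53.1818 = 149.0454.
Competitive Q* = 61.5789, so ΔQ = 8.3971; wedge = 157.0227 − 149.0454 = 7.9773.
Deadweight loss = ½ × 8.3971 × 7.9773 = 33.49.

33.49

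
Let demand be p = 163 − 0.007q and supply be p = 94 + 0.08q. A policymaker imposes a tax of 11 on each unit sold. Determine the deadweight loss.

Competitive equilibrium: 163 − 0.007q = 94 + 0.08q → q* = 793.1034, p* = 157.4483.
With the tax, the buyer price exceeds the seller price by 11: (163 − 0.007q) − (94 + 0.08q) = 11 → q' = 666.6667.
Δq = 793.1034 − 666.6667 = 126.4367; the wedge equals the tax, 11.
Deadweight loss = ½ × 126.4367 × 11 = 695.40.

695.40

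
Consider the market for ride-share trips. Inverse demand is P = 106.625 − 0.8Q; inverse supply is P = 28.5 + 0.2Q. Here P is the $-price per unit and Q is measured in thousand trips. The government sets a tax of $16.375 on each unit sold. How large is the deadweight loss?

Competitive equilibrium: 106.625 − 0.8Q = 28.5 + 0.2Q → Q* = 78.125, P* = 44.125.
With the tax, the buyer price exceeds the seller price by 16.375: (106.625 − 0.8Q) − (28.5 + 0.2Q) = 16.375 → Q' = 61.75.
ΔQ = 78.125 − 61.75 = 16.375; the wedge equals the tax, 16.375.
Deadweight loss = ½ × 16.375 × 16.375 = $134.07 thousand.

$134.07 thousand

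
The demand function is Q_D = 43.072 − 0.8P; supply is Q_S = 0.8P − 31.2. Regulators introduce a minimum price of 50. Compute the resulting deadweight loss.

10.25

In inverse form: demand P = 53.84 − 1.25Q, supply P = 39 + 1.25Q.
Competitive equilibrium: 53.84 − 1.25Q = 39 + 1.25Q → Q* = 5.936, P* = 46.42.
At the floor P = 50, quantity demanded = (53.84 − 50)/1.25 = 3.072.
Sellers' marginal cost at Q' = 3.072: 39 + 1.25·3.072 = 42.84.
ΔQ = 5.936 − 3.072 = 2.864; wedge = 50 − 42.84 = 7.16.
The triangle = ½ × 2.864 × 7.16 = 10.25.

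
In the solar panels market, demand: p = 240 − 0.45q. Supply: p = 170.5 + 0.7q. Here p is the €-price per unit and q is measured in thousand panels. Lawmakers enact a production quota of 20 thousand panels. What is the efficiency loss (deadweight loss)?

€940.11 thousand

Competitive equilibrium: 240 − 0.45q = 170.5 + 0.7q → q* = 60.4348, p* = 212.8043.
At q = 20: demand price = 240 − 0.45·20 = 231; supply price = 170.5 + 0.7·20 = 184.5.
Δq = 60.4348 − 20 = 40.4348; wedge = 231 − 184.5 = 46.5.
The triangle = ½ × 40.4348 × 46.5 = €940.11 thousand.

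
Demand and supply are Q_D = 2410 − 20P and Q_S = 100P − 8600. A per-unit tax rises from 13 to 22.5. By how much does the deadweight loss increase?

2810.42

In inverse form: demand P = 120.5 − 0.05Q, supply P = 86 + 0.01Q.
Competitive equilibrium: 120.5 − 0.05Q = 86 + 0.01Q → Q* = 575, P* = 91.75.
For a per-unit tax t: ΔQ = t/0.06, so DWL = ½·t·(t/0.06) = t²/0.12.
At t = 13: DWL = 1408.333. At t = 22.5: DWL = 4218.75.
Increase = 4218.75 − 1408.333 = 2810.42.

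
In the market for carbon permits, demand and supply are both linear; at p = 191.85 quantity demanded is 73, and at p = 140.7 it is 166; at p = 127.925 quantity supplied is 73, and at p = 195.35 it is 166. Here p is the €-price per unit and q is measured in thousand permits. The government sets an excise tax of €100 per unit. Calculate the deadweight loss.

€3921.57 thousand

Demand slope = (140.7 − 191.85)/(166 − 73) = −0.55, so p = 232 − 0.55q.
Supply slope = (195.35 − 127.925)/(166 − 73) = 0.725, so p = 75 + 0.725q.
Competitive equilibrium: 232 − 0.55q = 75 + 0.725q → q* = 123.1373, p* = 164.2745.
With the tax, the buyer price exceeds the seller price by 100: (232 − 0.55q) − (75 + 0.725q) = 100 → q' = 44.7059.
Δq = 123.1373 − 44.7059 = 78.4314; the wedge equals the tax, 100.
The triangle = ½ × 78.4314 × 100 = €3921.57 thousand.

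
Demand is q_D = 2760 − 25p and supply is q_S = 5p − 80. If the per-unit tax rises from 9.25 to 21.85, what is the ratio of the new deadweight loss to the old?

In inverse form: demand p = 110.4 − 0.04q, supply p = 16 + 0.2q.
Competitive equilibrium: 110.4 − 0.04q = 16 + 0.2q → q* = 393.3333, p* = 94.6667.
For a per-unit tax t: Δq = t/0.24, so DWL = ½·t·(t/0.24) = t²/0.48.
At t = 9.25: DWL = 178.255. At t = 21.85: DWL = 994.630.
Ratio = (21.85/9.25)² = 5.580.

5.580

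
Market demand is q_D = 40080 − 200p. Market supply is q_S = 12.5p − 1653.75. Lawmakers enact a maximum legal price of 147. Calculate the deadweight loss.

16201.66

In inverse form: demand p = 200.4 − 0.005q, supply p = 132.3 + 0.08q.
Competitive equilibrium: 200.4 − 0.005q = 132.3 + 0.08q → q* = 801.17647, p* = 196.39412.
At the ceiling p = 147, quantity supplied = (147 − 132.3)/0.08 = 183.75.
Willingness to pay at q' = 183.75: 200.4 − 0.005·183.75 = 199.48125.
Δq = 801.17647 − 183.75 = 617.42647; wedge = 199.48125 − 147 = 52.48125.
DWL = ½ × 617.42647 × 52.48125 = 16201.66.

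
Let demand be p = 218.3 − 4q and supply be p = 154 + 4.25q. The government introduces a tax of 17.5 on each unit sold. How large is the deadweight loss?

Competitive equilibrium: 218.3 − 4q = 154 + 4.25q → q* = 7.7939, p* = 187.1242.
With the tax, the buyer price exceeds the seller price by 17.5: (218.3 − 4q) − (154 + 4.25q) = 17.5 → q' = 5.6727.
Δq = 7.7939 − 5.6727 = 2.1212; the wedge equals the tax, 17.5.
Welfare loss = ½ × 2.1212 × 17.5 = 18.56.

18.56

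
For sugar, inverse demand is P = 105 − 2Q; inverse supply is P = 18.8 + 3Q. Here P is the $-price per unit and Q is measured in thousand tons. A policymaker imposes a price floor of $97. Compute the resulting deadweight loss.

$438.244 thousand

Competitive equilibrium: 105 − 2Q = 18.8 + 3Q → Q* = 17.24, P* = 70.52.
At the floor P = 97, quantity demanded = (105 − 97)/2 = 4.
Sellers' marginal cost at Q' = 4: 18.8 + 3·4 = 30.8.
ΔQ = 17.24 − 4 = 13.24; wedge = 97 − 30.8 = 66.2.
Deadweight loss = ½ × 13.24 × 66.2 = $438.244 thousand.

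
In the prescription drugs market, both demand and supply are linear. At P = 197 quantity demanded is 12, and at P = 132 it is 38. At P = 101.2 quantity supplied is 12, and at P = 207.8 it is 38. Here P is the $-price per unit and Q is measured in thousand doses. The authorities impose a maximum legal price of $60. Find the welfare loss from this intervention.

$1991.18 thousand

Demand slope = (132 − 197)/(38 − 12) = −2.5, so P = 227 − 2.5Q.
Supply slope = (207.8 − 101.2)/(38 − 12) = 4.1, so P = 52 + 4.1Q.
Competitive equilibrium: 227 − 2.5Q = 52 + 4.1Q → Q* = 26.5152, P* = 160.7121.
At the ceiling P = 60, quantity supplied = (60 − 52)/4.1 = 1.9512.
Willingness to pay at Q' = 1.9512: 227 − 2.5·1.9512 = 222.122.
ΔQ = 26.5152 − 1.9512 = 24.564; wedge = 222.122 − 60 = 162.122.
Deadweight loss = ½ × 24.564 × 162.122 = $1991.18 thousand.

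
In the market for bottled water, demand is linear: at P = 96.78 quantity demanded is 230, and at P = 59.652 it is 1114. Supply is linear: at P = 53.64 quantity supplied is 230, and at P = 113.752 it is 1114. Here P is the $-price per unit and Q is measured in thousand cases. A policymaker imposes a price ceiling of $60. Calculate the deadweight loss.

$4905.63 thousand

Demand slope = (59.652 − 96.78)/(1114 − 230) = −0.042, so P = 106.44 − 0.042Q.
Supply slope = (113.752 − 53.64)/(1114 − 230) = 0.068, so P = 38 + 0.068Q.
Competitive equilibrium: 106.44 − 0.042Q = 38 + 0.068Q → Q* = 622.1818, P* = 80.3084.
At the ceiling P = 60, quantity supplied = (60 − 38)/0.068 = 323.5294.
Willingness to pay at Q' = 323.5294: 106.44 − 0.042·323.5294 = 92.8518.
ΔQ = 622.1818 − 323.5294 = 298.6524; wedge = 92.8518 − 60 = 32.8518.
Deadweight loss = ½ × 298.6524 × 32.8518 = $4905.63 thousand.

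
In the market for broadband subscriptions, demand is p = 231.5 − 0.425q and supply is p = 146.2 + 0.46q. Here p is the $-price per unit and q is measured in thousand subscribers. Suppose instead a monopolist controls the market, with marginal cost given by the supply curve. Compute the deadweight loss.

$432.67 thousand

Competitive equilibrium: 231.5 − 0.425q = 146.2 + 0.46q → q* = 96.3842, p* = 190.5367.
Marginal revenue: MR = 231.5 − 0.85q. Set MR = MC: 231.5 − 0.85q = 146.2 + 0.46q → q_m = 65.1145.
Price p_m = 231.5 − 0.425·65.1145 = 203.8263; MC(q_m) = 146.2 + 0.46·65.1145 = 176.1527.
Competitive q* = 96.3842, so Δq = 31.2697; wedge = 203.8263 − 176.1527 = 27.6736.
Welfare loss = ½ × 31.2697 × 27.6736 = $432.67 thousand.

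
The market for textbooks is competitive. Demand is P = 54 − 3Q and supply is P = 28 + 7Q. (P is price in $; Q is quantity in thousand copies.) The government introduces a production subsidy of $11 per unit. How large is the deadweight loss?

$6.05 thousand

Competitive equilibrium: 54 − 3Q = 28 + 7Q → Q* = 2.6, P* = 46.2.
The subsidy lowers effective supply by 11: P = 17 + 7Q.
New quantity: 54 − 3Q = 17 + 7Q → Q' = 3.7.
Overproduction ΔQ = 3.7 − 2.6 = 1.1; wedge = subsidy = 11.
DWL = ½ × 1.1 × 11 = $6.05 thousand.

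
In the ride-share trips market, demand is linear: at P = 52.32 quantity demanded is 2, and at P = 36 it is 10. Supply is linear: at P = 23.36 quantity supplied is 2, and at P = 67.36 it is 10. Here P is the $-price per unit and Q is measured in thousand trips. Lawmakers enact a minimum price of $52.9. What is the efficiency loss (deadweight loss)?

Demand slope = (36 − 52.32)/(10 − 2) = −2.04, so P = 56.4 − 2.04Q.
Supply slope = (67.36 − 23.36)/(10 − 2) = 5.5, so P = 12.36 + 5.5Q.
Competitive equilibrium: 56.4 − 2.04Q = 12.36 + 5.5Q → Q* = 5.8408, P* = 44.4847.
At the floor P = 52.9, quantity demanded = (56.4 − 52.9)/2.04 = 1.7157.
Sellers' marginal cost at Q' = 1.7157: 12.36 + 5.5·1.7157 = 21.7964.
ΔQ = 5.8408 − 1.7157 = 4.1251; wedge = 52.9 − 21.7964 = 31.1036.
Welfare loss = ½ × 4.1251 × 31.1036 = $64.15 thousand.

$64.15 thousand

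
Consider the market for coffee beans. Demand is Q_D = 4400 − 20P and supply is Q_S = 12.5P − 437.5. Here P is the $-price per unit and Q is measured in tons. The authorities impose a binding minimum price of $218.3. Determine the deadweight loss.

$125419.76

In inverse form: demand P = 220 − 0.05Q, supply P = 35 + 0.08Q.
Competitive equilibrium: 220 − 0.05Q = 35 + 0.08Q → Q* = 1423.07692, P* = 148.84615.
At the floor P = 218.3, quantity demanded = (220 − 218.3)/0.05 = 34.
Sellers' marginal cost at Q' = 34: 35 + 0.08·34 = 37.72.
ΔQ = 1423.07692 − 34 = 1389.07692; wedge = 218.3 − 37.72 = 180.58.
DWL = ½ × 1389.07692 × 180.58 = $125419.76.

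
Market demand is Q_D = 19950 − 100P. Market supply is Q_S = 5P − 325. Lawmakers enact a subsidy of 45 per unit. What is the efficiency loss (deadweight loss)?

In inverse form: demand P = 199.5 − 0.01Q, supply P = 65 + 0.2Q.
Competitive equilibrium: 199.5 − 0.01Q = 65 + 0.2Q → Q* = 640.4762, P* = 193.0952.
The subsidy lowers effective supply by 45: P = 20 + 0.2Q.
New quantity: 199.5 − 0.01Q = 20 + 0.2Q → Q' = 854.7619.
Overproduction ΔQ = 854.7619 − 640.4762 = 214.2857; wedge = subsidy = 45.
DWL = ½ × 214.2857 × 45 = 4821.43.

4821.43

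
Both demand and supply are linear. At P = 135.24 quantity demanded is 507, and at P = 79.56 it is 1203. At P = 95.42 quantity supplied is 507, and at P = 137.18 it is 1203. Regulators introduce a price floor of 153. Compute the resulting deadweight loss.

Demand slope = (79.56 − 135.24)/(1203 − 507) = −0.08, so P = 175.8 − 0.08Q.
Supply slope = (137.18 − 95.42)/(1203 − 507) = 0.06, so P = 65 + 0.06Q.
Competitive equilibrium: 175.8 − 0.08Q = 65 + 0.06Q → Q* = 791.4286, P* = 112.4857.
At the floor P = 153, quantity demanded = (175.8 − 153)/0.08 = 285.
Sellers' marginal cost at Q' = 285: 65 + 0.06·285 = 82.1.
ΔQ = 791.4286 − 285 = 506.4286; wedge = 153 − 82.1 = 70.9.
Deadweight loss = ½ × 506.4286 × 70.9 = 17952.89.

17952.89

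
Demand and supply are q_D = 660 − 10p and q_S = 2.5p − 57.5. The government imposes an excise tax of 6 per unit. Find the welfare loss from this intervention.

In inverse form: demand p = 66 − 0.1q, supply p = 23 + 0.4q.
Competitive equilibrium: 66 − 0.1q = 23 + 0.4q → q* = 86, p* = 57.4.
With the tax, the buyer price exceeds the seller price by 6: (66 − 0.1q) − (23 + 0.4q) = 6 → q' = 74.
Δq = 86 − 74 = 12; the wedge equals the tax, 6.
The triangle = ½ × 12 × 6 = 36.

36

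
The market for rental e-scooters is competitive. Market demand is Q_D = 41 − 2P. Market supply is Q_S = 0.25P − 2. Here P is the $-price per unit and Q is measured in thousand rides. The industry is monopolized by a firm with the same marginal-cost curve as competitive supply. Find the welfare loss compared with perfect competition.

$0.17 thousand

In inverse form: demand P = 20.5 − 0.5Q, supply P = 8 + 4Q.
Competitive equilibrium: 20.5 − 0.5Q = 8 + 4Q → Q* = 2.7778, P* = 19.1111.
Marginal revenue: MR = 20.5 − Q. Set MR = MC: 20.5 − Q = 8 + 4Q → Q_m = 2.5.
Price P_m = 20.5 − 0.5·2.5 = 19.25; MC(Q_m) = 8 + 4·2.5 = 18.
Competitive Q* = 2.7778, so ΔQ = 0.2778; wedge = 19.25 − 18 = 1.25.
The triangle = ½ × 0.2778 × 1.25 = $0.17 thousand.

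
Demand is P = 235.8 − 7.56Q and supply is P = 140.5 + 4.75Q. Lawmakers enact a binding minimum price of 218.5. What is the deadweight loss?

Competitive equilibrium: 235.8 − 7.56Q = 140.5 + 4.75Q → Q* = 7.7417, P* = 177.2729.
At the floor P = 218.5, quantity demanded = (235.8 − 218.5)/7.56 = 2.2884.
Sellers' marginal cost at Q' = 2.2884: 140.5 + 4.75·2.2884 = 151.3699.
ΔQ = 7.7417 − 2.2884 = 5.4533; wedge = 218.5 − 151.3699 = 67.1301.
Deadweight loss = ½ × 5.4533 × 67.1301 = 183.04.

183.04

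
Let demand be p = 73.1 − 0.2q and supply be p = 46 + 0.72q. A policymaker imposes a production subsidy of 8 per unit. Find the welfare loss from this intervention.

34.78

Competitive equilibrium: 73.1 − 0.2q = 46 + 0.72q → q* = 29.4565, p* = 67.2087.
The subsidy lowers effective supply by 8: p = 38 + 0.72q.
New quantity: 73.1 − 0.2q = 38 + 0.72q → q' = 38.1522.
Overproduction Δq = 38.1522 − 29.4565 = 8.6957; wedge = subsidy = 8.
Welfare loss = ½ × 8.6957 × 8 = 34.78.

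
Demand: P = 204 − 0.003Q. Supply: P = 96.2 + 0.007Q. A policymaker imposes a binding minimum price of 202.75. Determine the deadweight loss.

Competitive equilibrium: 204 − 0.003Q = 96.2 + 0.007Q → Q* = 10780, P* = 171.66.
At the floor P = 202.75, quantity demanded = (204 − 202.75)/0.003 = 416.666667.
Sellers' marginal cost at Q' = 416.666667: 96.2 + 0.007·416.666667 = 99.116667.
ΔQ = 10780 − 416.666667 = 10363.333333; wedge = 202.75 − 99.116667 = 103.633333.
DWL = ½ × 10363.333333 × 103.633333 = 536993.39.

536993.39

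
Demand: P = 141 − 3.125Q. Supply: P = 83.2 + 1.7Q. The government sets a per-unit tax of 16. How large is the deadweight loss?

Competitive equilibrium: 141 − 3.125Q = 83.2 + 1.7Q → Q* = 11.9793, P* = 103.5648.
With the tax, the buyer price exceeds the seller price by 16: (141 − 3.125Q) − (83.2 + 1.7Q) = 16 → Q' = 8.6632.
ΔQ = 11.9793 − 8.6632 = 3.3161; the wedge equals the tax, 16.
The triangle = ½ × 3.3161 × 16 = 26.53.

26.53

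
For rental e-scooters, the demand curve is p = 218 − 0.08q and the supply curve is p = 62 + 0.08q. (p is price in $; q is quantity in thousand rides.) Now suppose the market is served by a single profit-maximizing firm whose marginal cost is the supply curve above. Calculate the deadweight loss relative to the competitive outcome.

Competitive equilibrium: 218 − 0.08q = 62 + 0.08q → q* = 975, p* = 140.
Marginal revenue: MR = 218 − 0.16q. Set MR = MC: 218 − 0.16q = 62 + 0.08q → q_m = 650.
Price p_m = 218 − 0.08·650 = 166; MC(q_m) = 62 + 0.08·650 = 114.
Competitive q* = 975, so Δq = 325; wedge = 166 − 114 = 52.
Deadweight loss = ½ × 325 × 52 = $8450 thousand.

$8450 thousand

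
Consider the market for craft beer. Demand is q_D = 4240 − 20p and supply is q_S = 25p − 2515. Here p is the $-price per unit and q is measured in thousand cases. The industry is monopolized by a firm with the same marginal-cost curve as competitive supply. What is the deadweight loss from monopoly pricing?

In inverse form: demand p = 212 − 0.05q, supply p = 100.6 + 0.04q.
Competitive equilibrium: 212 − 0.05q = 100.6 + 0.04q → q* = 1237.77778, p* = 150.11111.
Marginal revenue: MR = 212 − 0.1q. Set MR = MC: 212 − 0.1q = 100.6 + 0.04q → q_m = 795.71429.
Price p_m = 212 − 0.05·795.71429 = 172.21429; MC(q_m) = 100.6 + 0.04·795.71429 = 132.42857.
Competitive q* = 1237.77778, so Δq = 442.06349; wedge = 172.21429 − 132.42857 = 39.78572.
DWL = ½ × 442.06349 × 39.78572 = $8793.91 thousand.

$8793.91 thousand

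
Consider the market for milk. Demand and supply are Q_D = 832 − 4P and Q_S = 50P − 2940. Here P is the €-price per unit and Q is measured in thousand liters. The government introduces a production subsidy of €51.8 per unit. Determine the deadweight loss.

In inverse form: demand P = 208 − 0.25Q, supply P = 58.8 + 0.02Q.
Competitive equilibrium: 208 − 0.25Q = 58.8 + 0.02Q → Q* = 552.5926, P* = 69.8519.
The subsidy lowers effective supply by 51.8: P = 7 + 0.02Q.
New quantity: 208 − 0.25Q = 7 + 0.02Q → Q' = 744.4444.
Overproduction ΔQ = 744.4444 − 552.5926 = 191.8518; wedge = subsidy = 51.8.
Welfare loss = ½ × 191.8518 × 51.8 = €4968.96 thousand.

€4968.96 thousand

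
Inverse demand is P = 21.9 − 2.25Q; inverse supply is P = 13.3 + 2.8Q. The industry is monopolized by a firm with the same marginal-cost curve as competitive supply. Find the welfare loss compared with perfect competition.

0.70

Competitive equilibrium: 21.9 − 2.25Q = 13.3 + 2.8Q → Q* = 1.703, P* = 18.0683.
Marginal revenue: MR = 21.9 − 4.5Q. Set MR = MC: 21.9 − 4.5Q = 13.3 + 2.8Q → Q_m = 1.1781.
Price P_m = 21.9 − 2.25·1.1781 = 19.2493; MC(Q_m) = 13.3 + 2.8·1.1781 = 16.5987.
Competitive Q* = 1.703, so ΔQ = 0.5249; wedge = 19.2493 − 16.5987 = 2.6506.
Deadweight loss = ½ × 0.5249 × 2.6506 = 0.70.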